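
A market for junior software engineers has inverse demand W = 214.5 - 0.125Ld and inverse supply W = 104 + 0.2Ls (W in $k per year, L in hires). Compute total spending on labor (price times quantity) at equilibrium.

Rewriting in direct form: Ld = 1716 - 8W and Ls = -520 + 5W.
Equating demand and supply, 1716 - 8W = -520 + 5W gives 13W = 2236, so W* = 172.
Then L* = 1716 - 8(172) = 340.
Total spending on labor = W* × L* = 172 × 340 = 58480.

Total spending on labor = 58480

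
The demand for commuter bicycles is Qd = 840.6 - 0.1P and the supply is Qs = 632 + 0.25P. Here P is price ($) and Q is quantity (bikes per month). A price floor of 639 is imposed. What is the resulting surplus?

Surplus = 15.05

Evaluating both curves at the floor price 639 gives Qd = 776.7, Qs = 791.75.
Surplus = Qs - Qd = 791.75 - 776.7 = 15.05.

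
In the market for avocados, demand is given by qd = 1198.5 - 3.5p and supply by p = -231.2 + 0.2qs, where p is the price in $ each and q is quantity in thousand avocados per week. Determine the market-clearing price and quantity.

Rewriting in direct form: qs = 1156 + 5p.
Set qd = qs: 1198.5 - 3.5p = 1156 + 5p, so 42.5 = 8.5p and p* = 5.
Substitute back: q* = 1198.5 - 3.5(5) = 1181.

p* = 5, q* = 1181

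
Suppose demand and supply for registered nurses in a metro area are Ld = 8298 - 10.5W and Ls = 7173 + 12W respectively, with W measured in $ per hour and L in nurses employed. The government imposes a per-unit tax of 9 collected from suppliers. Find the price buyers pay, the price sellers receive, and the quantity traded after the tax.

The tax drives a wedge W_b - W_s = 9. Substituting W_s = W_b - 9 into supply: Ls = 7065 + 12W_b.
Equate demand and the shifted supply: 8298 - 10.5W_b = 7065 + 12W_b, giving 22.5W_b = 1233, so W_b = 54.8.
So W_s = 45.8 and the quantity traded is L = 8298 - 10.5(54.8) = 7722.6.

W_b = 54.8, W_s = 45.8, L = 7722.6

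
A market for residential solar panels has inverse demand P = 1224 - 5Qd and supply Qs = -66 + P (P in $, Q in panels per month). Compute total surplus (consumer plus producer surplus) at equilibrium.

In direct form, Qd = 244.8 - 0.2P.
Equating demand and supply, 244.8 - 0.2P = -66 + P gives 1.2P = 310.8, so P* = 259.
From the demand curve, Q* = 244.8 - 0.2(259) = 193.
Demand choke price = 1224; supply choke price = 66. CS = ½(1224 - 259)(193) = 93122.5; PS = ½(259 - 66)(193) = 18624.5. Total surplus = 111747.

Total surplus = 111747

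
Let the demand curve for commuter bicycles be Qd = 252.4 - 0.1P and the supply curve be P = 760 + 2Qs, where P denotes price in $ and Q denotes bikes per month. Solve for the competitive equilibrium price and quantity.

P* = 1054, Q* = 147

Inverting to quantity form: Qs = -380 + 0.5P.
Set Qd = Qs: 252.4 - 0.1P = -380 + 0.5P, so 632.4 = 0.6P and P* = 1054.
Then Q* = 252.4 - 0.1(1054) = 147.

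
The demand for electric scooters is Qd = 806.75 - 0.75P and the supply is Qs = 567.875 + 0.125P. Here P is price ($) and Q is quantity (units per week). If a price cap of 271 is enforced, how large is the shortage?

With P fixed at 271, quantity demanded is 603.5 and quantity supplied is 601.75.
Shortage = Qd - Qs = 603.5 - 601.75 = 1.75.

Shortage = 1.75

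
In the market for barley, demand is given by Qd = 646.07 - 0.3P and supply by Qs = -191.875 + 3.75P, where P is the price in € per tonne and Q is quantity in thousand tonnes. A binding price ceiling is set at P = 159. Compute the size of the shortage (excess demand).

Shortage = 193.995

Evaluating both curves at the ceiling price 159 gives Qd = 598.37, Qs = 404.375.
Shortage = Qd - Qs = 598.37 - 404.375 = 193.995.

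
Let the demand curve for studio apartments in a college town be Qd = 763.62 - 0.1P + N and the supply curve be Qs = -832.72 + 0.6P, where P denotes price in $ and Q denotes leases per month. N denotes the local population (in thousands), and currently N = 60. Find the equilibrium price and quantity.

With N = 60, demand is Qd = 823.62 - 0.1P.
At equilibrium Qd = Qs, so 823.62 - 0.1P = -832.72 + 0.6P; collecting terms, 1656.34 = 0.7P and P* = 2366.2.
Then Q* = 823.62 - 0.1(2366.2) = 587.

P* = 2366.2, Q* = 587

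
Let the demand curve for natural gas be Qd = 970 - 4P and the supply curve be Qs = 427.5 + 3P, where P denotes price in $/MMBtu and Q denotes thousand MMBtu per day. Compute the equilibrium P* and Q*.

P* = 77.5, Q* = 660

The market clears where 970 - 4P = 427.5 + 3P. Rearranging, 7P = 542.5, hence P* = 77.5.
Substitute back: Q* = 970 - 4(77.5) = 660.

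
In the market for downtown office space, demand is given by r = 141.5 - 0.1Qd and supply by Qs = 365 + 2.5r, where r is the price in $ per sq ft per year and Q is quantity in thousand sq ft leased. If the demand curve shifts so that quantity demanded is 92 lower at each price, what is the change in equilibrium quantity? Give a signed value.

ΔQ = -18.4

Inverting to quantity form: Qd = 1415 - 10r.
Set Qd = Qs: 1415 - 10r = 365 + 2.5r, so 1050 = 12.5r and r* = 84.
Then Q* = 1415 - 10(84) = 575.
After the shift, demand is Qd = 1323 - 10r.
Re-solving, 12.5r = 958 gives r = 76.64 and Q = 556.6.
ΔQ = 556.6 - 575 = -18.4.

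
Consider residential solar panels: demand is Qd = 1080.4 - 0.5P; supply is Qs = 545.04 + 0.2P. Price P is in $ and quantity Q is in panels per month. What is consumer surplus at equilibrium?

Consumer surplus = 487204

The market clears where 1080.4 - 0.5P = 545.04 + 0.2P. Rearranging, 0.7P = 535.36, hence P* = 764.8.
Substitute back: Q* = 1080.4 - 0.5(764.8) = 698.
Demand choke price (Qd = 0): P = 1080.4/0.5 = 2160.8. Consumer surplus = ½ × (2160.8 - 764.8) × 698 = 487204.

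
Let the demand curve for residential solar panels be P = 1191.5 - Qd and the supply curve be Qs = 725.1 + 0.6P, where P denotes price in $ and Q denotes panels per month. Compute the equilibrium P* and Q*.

Rewriting in direct form: Qd = 1191.5 - P.
Equating demand and supply, 1191.5 - P = 725.1 + 0.6P gives 1.6P = 466.4, so P* = 291.5.
Substitute back: Q* = 1191.5 - 291.5 = 900.

P* = 291.5, Q* = 900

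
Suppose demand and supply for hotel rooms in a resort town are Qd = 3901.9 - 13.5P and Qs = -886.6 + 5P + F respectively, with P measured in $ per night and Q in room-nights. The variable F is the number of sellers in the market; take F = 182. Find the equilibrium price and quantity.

With F = 182, supply is Qs = -704.6 + 5P.
Equating demand and supply, 3901.9 - 13.5P = -704.6 + 5P gives 18.5P = 4606.5, so P* = 249.
Substitute back: Q* = 3901.9 - 13.5(249) = 540.4.

P* = 249, Q* = 540.4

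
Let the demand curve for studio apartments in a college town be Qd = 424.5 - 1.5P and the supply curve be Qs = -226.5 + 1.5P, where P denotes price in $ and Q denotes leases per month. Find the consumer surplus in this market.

Consumer surplus = 3267

Equating demand and supply, 424.5 - 1.5P = -226.5 + 1.5P gives 3P = 651, so P* = 217.
Then Q* = 424.5 - 1.5(217) = 99.
Demand choke price (Qd = 0): P = 424.5/1.5 = 283. Consumer surplus = ½ × (283 - 217) × 99 = 3267.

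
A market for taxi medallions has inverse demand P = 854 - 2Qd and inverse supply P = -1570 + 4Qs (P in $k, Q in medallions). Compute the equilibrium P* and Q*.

Solving each curve for Q: Qd = 427 - 0.5P and Qs = 392.5 + 0.25P.
The market clears where 427 - 0.5P = 392.5 + 0.25P. Rearranging, 0.75P = 34.5, hence P* = 46.
Then Q* = 427 - 0.5(46) = 404.

P* = 46, Q* = 404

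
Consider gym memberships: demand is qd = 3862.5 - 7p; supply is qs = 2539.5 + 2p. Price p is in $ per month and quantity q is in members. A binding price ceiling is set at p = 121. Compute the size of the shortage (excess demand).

Shortage = 234

With p fixed at 121, quantity demanded is 3015.5 and quantity supplied is 2781.5.
Shortage = qd - qs = 3015.5 - 2781.5 = 234.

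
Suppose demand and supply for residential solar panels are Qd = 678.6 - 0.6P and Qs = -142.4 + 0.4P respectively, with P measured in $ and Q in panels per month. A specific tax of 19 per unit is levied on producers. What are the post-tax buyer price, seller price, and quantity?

P_b = 828.6, P_s = 809.6, Q = 181.44

The tax drives a wedge P_b - P_s = 19. Substituting P_s = P_b - 19 into supply: Qs = -150 + 0.4P_b.
Set Qd = Qs: 678.6 - 0.6P_b = -150 + 0.4P_b, so 828.6 = P_b and P_b = 828.6.
So P_s = 809.6 and the quantity traded is Q = 678.6 - 0.6(828.6) = 181.44.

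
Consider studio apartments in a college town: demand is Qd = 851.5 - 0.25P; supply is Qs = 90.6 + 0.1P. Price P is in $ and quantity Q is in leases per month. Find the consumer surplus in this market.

Consumer surplus = 189728

Equating demand and supply, 851.5 - 0.25P = 90.6 + 0.1P gives 0.35P = 760.9, so P* = 2174.
Substitute back: Q* = 851.5 - 0.25(2174) = 308.
Demand choke price (Qd = 0): P = 851.5/0.25 = 3406. Consumer surplus = ½ × (3406 - 2174) × 308 = 189728.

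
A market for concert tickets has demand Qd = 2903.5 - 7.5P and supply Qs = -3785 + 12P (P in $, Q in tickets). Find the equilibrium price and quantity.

P* = 343, Q* = 331

Set Qd = Qs: 2903.5 - 7.5P = -3785 + 12P, so 6688.5 = 19.5P and P* = 343.
From the demand curve, Q* = 2903.5 - 7.5(343) = 331.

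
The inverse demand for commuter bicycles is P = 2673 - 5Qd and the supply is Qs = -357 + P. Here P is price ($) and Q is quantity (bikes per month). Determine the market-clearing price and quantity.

Rewriting in direct form: Qd = 534.6 - 0.2P.
Set Qd = Qs: 534.6 - 0.2P = -357 + P, so 891.6 = 1.2P and P* = 743.
Then Q* = 534.6 - 0.2(743) = 386.

P* = 743, Q* = 386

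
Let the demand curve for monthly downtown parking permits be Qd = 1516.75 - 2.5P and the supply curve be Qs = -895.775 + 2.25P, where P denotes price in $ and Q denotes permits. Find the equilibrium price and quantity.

P* = 507.9, Q* = 247

Equating demand and supply, 1516.75 - 2.5P = -895.775 + 2.25P gives 4.75P = 2412.525, so P* = 507.9.
Then Q* = 1516.75 - 2.5(507.9) = 247.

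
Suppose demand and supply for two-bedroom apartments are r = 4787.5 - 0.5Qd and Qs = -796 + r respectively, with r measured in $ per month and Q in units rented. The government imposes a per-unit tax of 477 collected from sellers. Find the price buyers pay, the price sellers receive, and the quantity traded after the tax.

Inverting to quantity form: Qd = 9575 - 2r.
The tax drives a wedge r_b - r_s = 477. Substituting r_s = r_b - 477 into supply: Qs = -1273 + r_b.
Equate demand and the shifted supply: 9575 - 2r_b = -1273 + r_b, giving 3r_b = 10848, so r_b = 3616.
Then r_s = 3616 - 477 = 3139 and Q = 9575 - 2(3616) = 2343.

r_b = 3616, r_s = 3139, Q = 2343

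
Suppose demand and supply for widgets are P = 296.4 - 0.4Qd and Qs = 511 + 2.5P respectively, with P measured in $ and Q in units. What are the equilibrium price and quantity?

In direct form, Qd = 741 - 2.5P.
Set Qd = Qs: 741 - 2.5P = 511 + 2.5P, so 230 = 5P and P* = 46.
Substitute back: Q* = 741 - 2.5(46) = 626.

P* = 46, Q* = 626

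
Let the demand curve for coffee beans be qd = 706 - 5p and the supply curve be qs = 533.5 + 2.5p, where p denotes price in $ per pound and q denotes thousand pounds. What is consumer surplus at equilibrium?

Consumer surplus = 34928.1

The market clears where 706 - 5p = 533.5 + 2.5p. Rearranging, 7.5p = 172.5, hence p* = 23.
Substitute back: q* = 706 - 5(23) = 591.
Demand choke price (qd = 0): p = 706/5 = 141.2. Consumer surplus = ½ × (141.2 - 23) × 591 = 34928.1.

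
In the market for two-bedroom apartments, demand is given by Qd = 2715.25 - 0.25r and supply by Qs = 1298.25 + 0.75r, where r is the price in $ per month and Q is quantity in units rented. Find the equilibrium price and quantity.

At equilibrium Qd = Qs, so 2715.25 - 0.25r = 1298.25 + 0.75r; collecting terms, 1417 = r and r* = 1417.
From the demand curve, Q* = 2715.25 - 0.25(1417) = 2361.

r* = 1417, Q* = 2361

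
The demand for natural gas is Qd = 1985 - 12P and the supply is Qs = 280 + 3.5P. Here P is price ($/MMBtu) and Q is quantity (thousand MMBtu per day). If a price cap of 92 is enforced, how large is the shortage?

Shortage = 279

At P = 92: Qd = 881 and Qs = 602.
Shortage = Qd - Qs = 881 - 602 = 279.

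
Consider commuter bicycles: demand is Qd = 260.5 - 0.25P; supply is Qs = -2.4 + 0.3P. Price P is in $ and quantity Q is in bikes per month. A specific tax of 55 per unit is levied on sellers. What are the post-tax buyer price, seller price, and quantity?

Sellers keep P_s = P_b - 55 per unit, so supply in terms of the buyer price is Qs = -18.9 + 0.3P_b.
Equate demand and the shifted supply: 260.5 - 0.25P_b = -18.9 + 0.3P_b, giving 0.55P_b = 279.4, so P_b = 508.
So P_s = 453 and the quantity traded is Q = 260.5 - 0.25(508) = 133.5.

P_b = 508, P_s = 453, Q = 133.5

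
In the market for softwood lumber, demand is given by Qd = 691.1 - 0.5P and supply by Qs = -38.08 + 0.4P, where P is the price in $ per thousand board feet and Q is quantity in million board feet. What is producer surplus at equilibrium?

Set Qd = Qs: 691.1 - 0.5P = -38.08 + 0.4P, so 729.18 = 0.9P and P* = 810.2.
From the demand curve, Q* = 691.1 - 0.5(810.2) = 286.
Supply choke price (Qs = 0): P = 95.2. Producer surplus = ½ × (810.2 - 95.2) × 286 = 102245.

Producer surplus = 102245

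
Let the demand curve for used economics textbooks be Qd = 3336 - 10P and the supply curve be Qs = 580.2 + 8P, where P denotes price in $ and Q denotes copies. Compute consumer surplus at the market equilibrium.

At equilibrium Qd = Qs, so 3336 - 10P = 580.2 + 8P; collecting terms, 2755.8 = 18P and P* = 153.1.
Substitute back: Q* = 3336 - 10(153.1) = 1805.
Demand choke price (Qd = 0): P = 3336/10 = 333.6. Consumer surplus = ½ × (333.6 - 153.1) × 1805 = 162901.25.

Consumer surplus = 162901.25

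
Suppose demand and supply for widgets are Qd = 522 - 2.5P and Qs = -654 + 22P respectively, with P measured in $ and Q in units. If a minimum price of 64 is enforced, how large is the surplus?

Surplus = 392

Evaluating both curves at the floor price 64 gives Qd = 362, Qs = 754.
Surplus = Qs - Qd = 754 - 362 = 392.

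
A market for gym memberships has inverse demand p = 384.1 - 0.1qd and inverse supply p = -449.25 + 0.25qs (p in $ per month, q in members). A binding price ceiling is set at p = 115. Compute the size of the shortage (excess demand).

Shortage = 434

Rewriting in direct form: qd = 3841 - 10p and qs = 1797 + 4p.
Evaluating both curves at the ceiling price 115 gives qd = 2691, qs = 2257.
Shortage = qd - qs = 2691 - 2257 = 434.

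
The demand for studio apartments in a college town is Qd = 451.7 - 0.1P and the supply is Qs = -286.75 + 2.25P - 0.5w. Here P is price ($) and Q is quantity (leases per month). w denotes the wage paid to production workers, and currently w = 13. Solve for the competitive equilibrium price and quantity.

P* = 317, Q* = 420

With w = 13, supply is Qs = -293.25 + 2.25P.
Set Qd = Qs: 451.7 - 0.1P = -293.25 + 2.25P, so 744.95 = 2.35P and P* = 317.
Then Q* = 451.7 - 0.1(317) = 420.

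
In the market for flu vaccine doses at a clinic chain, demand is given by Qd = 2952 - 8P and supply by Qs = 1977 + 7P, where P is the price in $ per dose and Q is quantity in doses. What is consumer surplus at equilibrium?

The market clears where 2952 - 8P = 1977 + 7P. Rearranging, 15P = 975, hence P* = 65.
Plugging P* into demand: Q* = 2952 - 8(65) = 2432.
Demand choke price (Qd = 0): P = 2952/8 = 369. Consumer surplus = ½ × (369 - 65) × 2432 = 369664.

Consumer surplus = 369664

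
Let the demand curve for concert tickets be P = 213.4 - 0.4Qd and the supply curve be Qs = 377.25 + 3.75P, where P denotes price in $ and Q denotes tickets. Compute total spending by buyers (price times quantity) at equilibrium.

Total spending by buyers = 11775

In direct form, Qd = 533.5 - 2.5P.
At equilibrium Qd = Qs, so 533.5 - 2.5P = 377.25 + 3.75P; collecting terms, 156.25 = 6.25P and P* = 25.
Substitute back: Q* = 533.5 - 2.5(25) = 471.
Total spending by buyers = P* × Q* = 25 × 471 = 11775.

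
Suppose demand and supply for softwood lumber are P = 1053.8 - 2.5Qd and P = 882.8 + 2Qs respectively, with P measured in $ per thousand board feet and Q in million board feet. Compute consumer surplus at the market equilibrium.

Consumer surplus = 1805

Rewriting in direct form: Qd = 421.52 - 0.4P and Qs = -441.4 + 0.5P.
At equilibrium Qd = Qs, so 421.52 - 0.4P = -441.4 + 0.5P; collecting terms, 862.92 = 0.9P and P* = 958.8.
From the demand curve, Q* = 421.52 - 0.4(958.8) = 38.
Demand choke price (Qd = 0): P = 421.52/0.4 = 1053.8. Consumer surplus = ½ × (1053.8 - 958.8) × 38 = 1805.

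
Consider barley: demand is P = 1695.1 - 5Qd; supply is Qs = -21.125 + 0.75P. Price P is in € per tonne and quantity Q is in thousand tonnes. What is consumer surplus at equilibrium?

Consumer surplus = 173185.6

In direct form, Qd = 339.02 - 0.2P.
Set Qd = Qs: 339.02 - 0.2P = -21.125 + 0.75P, so 360.145 = 0.95P and P* = 379.1.
Then Q* = 339.02 - 0.2(379.1) = 263.2.
Demand choke price (Qd = 0): P = 339.02/0.2 = 1695.1. Consumer surplus = ½ × (1695.1 - 379.1) × 263.2 = 173185.6.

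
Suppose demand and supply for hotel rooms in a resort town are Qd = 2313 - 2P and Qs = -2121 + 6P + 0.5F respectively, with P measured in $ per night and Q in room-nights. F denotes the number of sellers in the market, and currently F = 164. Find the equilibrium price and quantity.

P* = 544, Q* = 1225

With F = 164, supply is Qs = -2039 + 6P.
Equating demand and supply, 2313 - 2P = -2039 + 6P gives 8P = 4352, so P* = 544.
Substitute back: Q* = 2313 - 2(544) = 1225.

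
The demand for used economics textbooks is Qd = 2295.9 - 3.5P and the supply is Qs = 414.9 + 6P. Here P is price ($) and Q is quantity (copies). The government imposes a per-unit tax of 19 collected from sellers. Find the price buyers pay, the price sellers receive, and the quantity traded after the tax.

P_b = 210, P_s = 191, Q = 1560.9

The tax drives a wedge P_b - P_s = 19. Substituting P_s = P_b - 19 into supply: Qs = 300.9 + 6P_b.
Set Qd = Qs: 2295.9 - 3.5P_b = 300.9 + 6P_b, so 1995 = 9.5P_b and P_b = 210.
So P_s = 191 and the quantity traded is Q = 2295.9 - 3.5(210) = 1560.9.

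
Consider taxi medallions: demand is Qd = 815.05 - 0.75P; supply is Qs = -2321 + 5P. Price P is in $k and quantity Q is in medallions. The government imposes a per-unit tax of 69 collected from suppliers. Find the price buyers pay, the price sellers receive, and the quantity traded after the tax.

The tax drives a wedge P_b - P_s = 69. Substituting P_s = P_b - 69 into supply: Qs = -2666 + 5P_b.
Market clearing requires 815.05 - 0.75P_b = -2666 + 5P_b; hence 3481.05 = 5.75P_b and P_b = 605.4.
So P_s = 536.4 and the quantity traded is Q = 815.05 - 0.75(605.4) = 361.

P_b = 605.4, P_s = 536.4, Q = 361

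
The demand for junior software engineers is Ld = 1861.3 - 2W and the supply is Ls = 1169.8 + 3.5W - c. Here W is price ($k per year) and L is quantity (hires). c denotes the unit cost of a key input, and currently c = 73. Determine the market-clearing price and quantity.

With c = 73, supply is Ls = 1096.8 + 3.5W.
Set Ld = Ls: 1861.3 - 2W = 1096.8 + 3.5W, so 764.5 = 5.5W and W* = 139.
Plugging W* into demand: L* = 1861.3 - 2(139) = 1583.3.

W* = 139, L* = 1583.3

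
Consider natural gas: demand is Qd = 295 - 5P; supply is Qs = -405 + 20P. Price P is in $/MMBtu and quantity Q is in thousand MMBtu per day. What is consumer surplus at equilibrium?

Consumer surplus = 2402.5

The market clears where 295 - 5P = -405 + 20P. Rearranging, 25P = 700, hence P* = 28.
Substitute back: Q* = 295 - 5(28) = 155.
Demand choke price (Qd = 0): P = 295/5 = 59. Consumer surplus = ½ × (59 - 28) × 155 = 2402.5.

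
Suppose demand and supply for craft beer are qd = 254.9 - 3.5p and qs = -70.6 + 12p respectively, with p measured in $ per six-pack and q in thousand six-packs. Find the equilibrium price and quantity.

Equating demand and supply, 254.9 - 3.5p = -70.6 + 12p gives 15.5p = 325.5, so p* = 21.
Substitute back: q* = 254.9 - 3.5(21) = 181.4.

p* = 21, q* = 181.4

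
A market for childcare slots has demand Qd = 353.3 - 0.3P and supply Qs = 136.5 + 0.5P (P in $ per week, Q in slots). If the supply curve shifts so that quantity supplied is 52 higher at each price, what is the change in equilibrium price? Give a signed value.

ΔP = -65

Set Qd = Qs: 353.3 - 0.3P = 136.5 + 0.5P, so 216.8 = 0.8P and P* = 271.
Plugging P* into demand: Q* = 353.3 - 0.3(271) = 272.
After the shift, supply is Qs = 188.5 + 0.5P.
The new intersection has 164.8 = 0.8P, i.e. P = 206, Q = 291.5.
ΔP = 206 - 271 = -65.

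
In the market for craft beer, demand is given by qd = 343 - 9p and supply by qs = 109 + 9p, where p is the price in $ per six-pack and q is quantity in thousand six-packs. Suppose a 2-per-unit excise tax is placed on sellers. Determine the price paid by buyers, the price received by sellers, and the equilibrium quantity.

p_b = 14, p_s = 12, q = 217

Sellers keep p_s = p_b - 2 per unit, so supply in terms of the buyer price is qs = 91 + 9p_b.
Equate demand and the shifted supply: 343 - 9p_b = 91 + 9p_b, giving 18p_b = 252, so p_b = 14.
So p_s = 12 and the quantity traded is q = 343 - 9(14) = 217.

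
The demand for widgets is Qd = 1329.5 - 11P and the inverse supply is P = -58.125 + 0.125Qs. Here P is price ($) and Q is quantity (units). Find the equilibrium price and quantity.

P* = 45.5, Q* = 829

In direct form, Qs = 465 + 8P.
Set Qd = Qs: 1329.5 - 11P = 465 + 8P, so 864.5 = 19P and P* = 45.5.
Then Q* = 1329.5 - 11(45.5) = 829.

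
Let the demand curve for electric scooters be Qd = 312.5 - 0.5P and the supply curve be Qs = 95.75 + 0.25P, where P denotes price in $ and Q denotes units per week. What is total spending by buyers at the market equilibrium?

At equilibrium Qd = Qs, so 312.5 - 0.5P = 95.75 + 0.25P; collecting terms, 216.75 = 0.75P and P* = 289.
From the demand curve, Q* = 312.5 - 0.5(289) = 168.
Total spending by buyers = P* × Q* = 289 × 168 = 48552.

Total spending by buyers = 48552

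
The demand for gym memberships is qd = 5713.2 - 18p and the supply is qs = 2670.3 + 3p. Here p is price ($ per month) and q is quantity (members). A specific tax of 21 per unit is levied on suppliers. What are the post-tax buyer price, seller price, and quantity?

With a tax of 21 on suppliers, they supply based on the net price p_s = p_b - 21, so qs = 2607.3 + 3p_b.
Set qd = qs: 5713.2 - 18p_b = 2607.3 + 3p_b, so 3105.9 = 21p_b and p_b = 147.9.
Then p_s = 147.9 - 21 = 126.9 and q = 5713.2 - 18(147.9) = 3051.

p_b = 147.9, p_s = 126.9, q = 3051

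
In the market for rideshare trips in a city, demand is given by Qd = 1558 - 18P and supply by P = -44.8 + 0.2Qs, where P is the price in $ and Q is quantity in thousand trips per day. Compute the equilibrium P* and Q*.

In direct form, Qs = 224 + 5P.
Equating demand and supply, 1558 - 18P = 224 + 5P gives 23P = 1334, so P* = 58.
Substitute back: Q* = 1558 - 18(58) = 514.

P* = 58, Q* = 514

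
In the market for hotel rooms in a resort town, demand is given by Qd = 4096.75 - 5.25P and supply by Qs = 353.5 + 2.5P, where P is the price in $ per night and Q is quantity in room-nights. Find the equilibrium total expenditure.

Total expenditure = 753963

At equilibrium Qd = Qs, so 4096.75 - 5.25P = 353.5 + 2.5P; collecting terms, 3743.25 = 7.75P and P* = 483.
Then Q* = 4096.75 - 5.25(483) = 1561.
Total expenditure = P* × Q* = 483 × 1561 = 753963.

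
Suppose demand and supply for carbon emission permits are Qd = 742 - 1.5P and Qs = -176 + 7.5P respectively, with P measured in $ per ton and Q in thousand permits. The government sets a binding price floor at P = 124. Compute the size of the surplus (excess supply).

Surplus = 198

At P = 124: Qd = 556 and Qs = 754.
Surplus = Qs - Qd = 754 - 556 = 198.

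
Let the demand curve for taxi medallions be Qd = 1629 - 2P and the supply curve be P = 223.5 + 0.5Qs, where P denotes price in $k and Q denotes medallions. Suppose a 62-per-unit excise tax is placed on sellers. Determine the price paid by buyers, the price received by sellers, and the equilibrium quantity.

Rewriting in direct form: Qs = -447 + 2P.
The tax drives a wedge P_b - P_s = 62. Substituting P_s = P_b - 62 into supply: Qs = -571 + 2P_b.
Market clearing requires 1629 - 2P_b = -571 + 2P_b; hence 2200 = 4P_b and P_b = 550.
Then P_s = 550 - 62 = 488 and Q = 1629 - 2(550) = 529.

P_b = 550, P_s = 488, Q = 529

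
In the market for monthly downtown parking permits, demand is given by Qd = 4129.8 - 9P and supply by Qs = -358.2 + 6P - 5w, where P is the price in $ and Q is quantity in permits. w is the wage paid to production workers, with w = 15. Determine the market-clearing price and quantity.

With w = 15, supply is Qs = -433.2 + 6P.
At equilibrium Qd = Qs, so 4129.8 - 9P = -433.2 + 6P; collecting terms, 4563 = 15P and P* = 304.2.
Then Q* = 4129.8 - 9(304.2) = 1392.

P* = 304.2, Q* = 1392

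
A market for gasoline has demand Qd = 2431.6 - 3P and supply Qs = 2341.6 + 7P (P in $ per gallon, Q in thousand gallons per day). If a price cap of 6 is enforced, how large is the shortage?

At P = 6: Qd = 2413.6 and Qs = 2383.6.
Shortage = Qd - Qs = 2413.6 - 2383.6 = 30.

Shortage = 30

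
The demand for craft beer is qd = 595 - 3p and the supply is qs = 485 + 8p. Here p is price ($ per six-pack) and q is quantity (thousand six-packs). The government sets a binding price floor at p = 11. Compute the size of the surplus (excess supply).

Evaluating both curves at the floor price 11 gives qd = 562, qs = 573.
Surplus = qs - qd = 573 - 562 = 11.

Surplus = 11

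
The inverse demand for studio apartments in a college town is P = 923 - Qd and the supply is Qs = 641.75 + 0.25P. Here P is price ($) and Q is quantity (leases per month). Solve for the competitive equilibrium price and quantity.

In direct form, Qd = 923 - P.
Set Qd = Qs: 923 - P = 641.75 + 0.25P, so 281.25 = 1.25P and P* = 225.
Plugging P* into demand: Q* = 923 - 225 = 698.

P* = 225, Q* = 698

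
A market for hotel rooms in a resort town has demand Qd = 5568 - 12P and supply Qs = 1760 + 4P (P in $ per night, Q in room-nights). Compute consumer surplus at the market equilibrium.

Set Qd = Qs: 5568 - 12P = 1760 + 4P, so 3808 = 16P and P* = 238.
Plugging P* into demand: Q* = 5568 - 12(238) = 2712.
Demand choke price (Qd = 0): P = 5568/12 = 464. Consumer surplus = ½ × (464 - 238) × 2712 = 306456.

Consumer surplus = 306456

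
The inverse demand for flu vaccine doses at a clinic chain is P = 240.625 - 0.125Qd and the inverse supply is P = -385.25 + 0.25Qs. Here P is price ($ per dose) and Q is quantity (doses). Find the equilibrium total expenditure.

Solving each curve for Q: Qd = 1925 - 8P and Qs = 1541 + 4P.
Equating demand and supply, 1925 - 8P = 1541 + 4P gives 12P = 384, so P* = 32.
Then Q* = 1925 - 8(32) = 1669.
Total expenditure = P* × Q* = 32 × 1669 = 53408.

Total expenditure = 53408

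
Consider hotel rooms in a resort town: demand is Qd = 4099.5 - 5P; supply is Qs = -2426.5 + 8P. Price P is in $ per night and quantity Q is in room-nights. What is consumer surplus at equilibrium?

Equating demand and supply, 4099.5 - 5P = -2426.5 + 8P gives 13P = 6526, so P* = 502.
Plugging P* into demand: Q* = 4099.5 - 5(502) = 1589.5.
Demand choke price (Qd = 0): P = 4099.5/5 = 819.9. Consumer surplus = ½ × (819.9 - 502) × 1589.5 = 252651.025.

Consumer surplus = 252651.025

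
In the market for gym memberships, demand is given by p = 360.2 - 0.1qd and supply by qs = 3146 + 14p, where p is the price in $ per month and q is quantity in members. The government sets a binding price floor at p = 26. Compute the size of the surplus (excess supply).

Surplus = 168

In direct form, qd = 3602 - 10p.
With p fixed at 26, quantity demanded is 3342 and quantity supplied is 3510.
Surplus = qs - qd = 3510 - 3342 = 168.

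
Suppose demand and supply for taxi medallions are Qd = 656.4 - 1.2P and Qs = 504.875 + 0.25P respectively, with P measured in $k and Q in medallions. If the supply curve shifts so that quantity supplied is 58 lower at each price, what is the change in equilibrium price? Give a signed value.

ΔP = 40

At equilibrium Qd = Qs, so 656.4 - 1.2P = 504.875 + 0.25P; collecting terms, 151.525 = 1.45P and P* = 104.5.
Substitute back: Q* = 656.4 - 1.2(104.5) = 531.
After the shift, supply is Qs = 446.875 + 0.25P.
New equilibrium: 209.525 = 1.45P, so P = 144.5 and Q = 483.
ΔP = 144.5 - 104.5 = 40.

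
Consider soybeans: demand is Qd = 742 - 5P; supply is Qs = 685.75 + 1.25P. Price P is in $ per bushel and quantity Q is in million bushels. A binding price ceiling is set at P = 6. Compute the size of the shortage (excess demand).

With P fixed at 6, quantity demanded is 712 and quantity supplied is 693.25.
Shortage = Qd - Qs = 712 - 693.25 = 18.75.

Shortage = 18.75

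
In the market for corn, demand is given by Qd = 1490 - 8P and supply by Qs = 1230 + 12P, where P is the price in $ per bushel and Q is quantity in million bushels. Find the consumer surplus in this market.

Consumer surplus = 120062.25

The market clears where 1490 - 8P = 1230 + 12P. Rearranging, 20P = 260, hence P* = 13.
Then Q* = 1490 - 8(13) = 1386.
Demand choke price (Qd = 0): P = 1490/8 = 186.25. Consumer surplus = ½ × (186.25 - 13) × 1386 = 120062.25.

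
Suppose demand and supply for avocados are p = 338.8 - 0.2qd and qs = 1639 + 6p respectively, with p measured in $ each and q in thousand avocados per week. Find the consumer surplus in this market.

Solving each curve for q: qd = 1694 - 5p.
The market clears where 1694 - 5p = 1639 + 6p. Rearranging, 11p = 55, hence p* = 5.
Then q* = 1694 - 5(5) = 1669.
Demand choke price (qd = 0): p = 1694/5 = 338.8. Consumer surplus = ½ × (338.8 - 5) × 1669 = 278556.1.

Consumer surplus = 278556.1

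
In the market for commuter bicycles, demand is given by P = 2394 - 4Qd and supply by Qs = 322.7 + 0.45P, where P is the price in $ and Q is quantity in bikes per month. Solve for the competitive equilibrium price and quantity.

P* = 394, Q* = 500

In direct form, Qd = 598.5 - 0.25P.
Set Qd = Qs: 598.5 - 0.25P = 322.7 + 0.45P, so 275.8 = 0.7P and P* = 394.
Plugging P* into demand: Q* = 598.5 - 0.25(394) = 500.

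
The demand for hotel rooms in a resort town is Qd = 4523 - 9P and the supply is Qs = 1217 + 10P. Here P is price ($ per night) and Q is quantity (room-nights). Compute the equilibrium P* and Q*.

P* = 174, Q* = 2957

The market clears where 4523 - 9P = 1217 + 10P. Rearranging, 19P = 3306, hence P* = 174.
From the demand curve, Q* = 4523 - 9(174) = 2957.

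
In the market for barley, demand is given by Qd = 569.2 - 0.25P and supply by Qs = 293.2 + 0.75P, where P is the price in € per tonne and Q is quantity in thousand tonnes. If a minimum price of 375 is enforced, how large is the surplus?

Surplus = 99

Evaluating both curves at the floor price 375 gives Qd = 475.45, Qs = 574.45.
Surplus = Qs - Qd = 574.45 - 475.45 = 99.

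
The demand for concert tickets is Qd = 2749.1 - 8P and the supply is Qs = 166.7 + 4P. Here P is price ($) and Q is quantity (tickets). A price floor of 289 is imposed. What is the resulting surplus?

At P = 289: Qd = 437.1 and Qs = 1322.7.
Surplus = Qs - Qd = 1322.7 - 437.1 = 885.6.

Surplus = 885.6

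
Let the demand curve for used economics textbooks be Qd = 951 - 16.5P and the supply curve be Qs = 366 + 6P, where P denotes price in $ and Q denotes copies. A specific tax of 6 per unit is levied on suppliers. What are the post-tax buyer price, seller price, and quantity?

Suppliers keep P_s = P_b - 6 per unit, so supply in terms of the buyer price is Qs = 330 + 6P_b.
Equate demand and the shifted supply: 951 - 16.5P_b = 330 + 6P_b, giving 22.5P_b = 621, so P_b = 27.6.
Then P_s = 27.6 - 6 = 21.6 and Q = 951 - 16.5(27.6) = 495.6.

P_b = 27.6, P_s = 21.6, Q = 495.6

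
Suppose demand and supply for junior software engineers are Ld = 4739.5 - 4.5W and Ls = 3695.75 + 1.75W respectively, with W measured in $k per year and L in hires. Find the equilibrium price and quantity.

Set Ld = Ls: 4739.5 - 4.5W = 3695.75 + 1.75W, so 1043.75 = 6.25W and W* = 167.
Substitute back: L* = 4739.5 - 4.5(167) = 3988.

W* = 167, L* = 3988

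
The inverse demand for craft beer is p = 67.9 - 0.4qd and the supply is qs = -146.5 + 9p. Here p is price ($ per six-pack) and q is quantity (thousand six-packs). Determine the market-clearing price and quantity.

In direct form, qd = 169.75 - 2.5p.
At equilibrium qd = qs, so 169.75 - 2.5p = -146.5 + 9p; collecting terms, 316.25 = 11.5p and p* = 27.5.
From the demand curve, q* = 169.75 - 2.5(27.5) = 101.

p* = 27.5, q* = 101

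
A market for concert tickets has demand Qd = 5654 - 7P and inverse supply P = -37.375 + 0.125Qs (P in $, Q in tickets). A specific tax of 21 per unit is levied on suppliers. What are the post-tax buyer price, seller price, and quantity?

P_b = 368.2, P_s = 347.2, Q = 3076.6

Inverting to quantity form: Qs = 299 + 8P.
The tax drives a wedge P_b - P_s = 21. Substituting P_s = P_b - 21 into supply: Qs = 131 + 8P_b.
Market clearing requires 5654 - 7P_b = 131 + 8P_b; hence 5523 = 15P_b and P_b = 368.2.
So P_s = 347.2 and the quantity traded is Q = 5654 - 7(368.2) = 3076.6.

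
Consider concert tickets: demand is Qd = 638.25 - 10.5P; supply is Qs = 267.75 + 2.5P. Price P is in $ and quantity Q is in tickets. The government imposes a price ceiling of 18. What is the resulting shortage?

Shortage = 136.5

Evaluating both curves at the ceiling price 18 gives Qd = 449.25, Qs = 312.75.
Shortage = Qd - Qs = 449.25 - 312.75 = 136.5.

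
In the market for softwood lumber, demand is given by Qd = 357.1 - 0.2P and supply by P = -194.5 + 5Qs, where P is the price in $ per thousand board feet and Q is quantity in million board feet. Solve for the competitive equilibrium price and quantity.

P* = 795.5, Q* = 198

Solving each curve for Q: Qs = 38.9 + 0.2P.
The market clears where 357.1 - 0.2P = 38.9 + 0.2P. Rearranging, 0.4P = 318.2, hence P* = 795.5.
Substitute back: Q* = 357.1 - 0.2(795.5) = 198.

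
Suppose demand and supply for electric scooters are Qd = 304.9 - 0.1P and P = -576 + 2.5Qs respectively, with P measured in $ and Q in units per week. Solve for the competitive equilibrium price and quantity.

Inverting to quantity form: Qs = 230.4 + 0.4P.
The market clears where 304.9 - 0.1P = 230.4 + 0.4P. Rearranging, 0.5P = 74.5, hence P* = 149.
Substitute back: Q* = 304.9 - 0.1(149) = 290.

P* = 149, Q* = 290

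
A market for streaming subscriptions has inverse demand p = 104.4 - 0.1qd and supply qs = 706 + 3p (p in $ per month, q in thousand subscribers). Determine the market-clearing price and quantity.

p* = 26, q* = 784

Inverting to quantity form: qd = 1044 - 10p.
Equating demand and supply, 1044 - 10p = 706 + 3p gives 13p = 338, so p* = 26.
From the demand curve, q* = 1044 - 10(26) = 784.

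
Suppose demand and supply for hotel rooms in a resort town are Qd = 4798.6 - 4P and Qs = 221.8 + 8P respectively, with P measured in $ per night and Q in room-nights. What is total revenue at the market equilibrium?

At equilibrium Qd = Qs, so 4798.6 - 4P = 221.8 + 8P; collecting terms, 4576.8 = 12P and P* = 381.4.
From the demand curve, Q* = 4798.6 - 4(381.4) = 3273.
Total revenue = P* × Q* = 381.4 × 3273 = 1248322.2.

Total revenue = 1248322.2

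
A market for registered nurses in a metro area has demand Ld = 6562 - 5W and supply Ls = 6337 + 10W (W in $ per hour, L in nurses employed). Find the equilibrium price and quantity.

The market clears where 6562 - 5W = 6337 + 10W. Rearranging, 15W = 225, hence W* = 15.
Substitute back: L* = 6562 - 5(15) = 6487.

W* = 15, L* = 6487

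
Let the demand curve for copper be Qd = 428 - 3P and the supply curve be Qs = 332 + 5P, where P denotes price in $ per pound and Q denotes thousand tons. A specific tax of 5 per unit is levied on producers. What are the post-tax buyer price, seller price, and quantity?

With a tax of 5 on producers, they supply based on the net price P_s = P_b - 5, so Qs = 307 + 5P_b.
Equate demand and the shifted supply: 428 - 3P_b = 307 + 5P_b, giving 8P_b = 121, so P_b = 15.125.
So P_s = 10.125 and the quantity traded is Q = 428 - 3(15.125) = 382.625.

P_b = 15.125, P_s = 10.125, Q = 382.625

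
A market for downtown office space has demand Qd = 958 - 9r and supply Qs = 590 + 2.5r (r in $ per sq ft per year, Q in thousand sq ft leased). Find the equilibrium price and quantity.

Set Qd = Qs: 958 - 9r = 590 + 2.5r, so 368 = 11.5r and r* = 32.
Substitute back: Q* = 958 - 9(32) = 670.

r* = 32, Q* = 670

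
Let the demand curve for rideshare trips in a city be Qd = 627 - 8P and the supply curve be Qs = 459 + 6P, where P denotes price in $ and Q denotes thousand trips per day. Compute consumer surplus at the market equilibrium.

Consumer surplus = 17622.5625

Equating demand and supply, 627 - 8P = 459 + 6P gives 14P = 168, so P* = 12.
From the demand curve, Q* = 627 - 8(12) = 531.
Demand choke price (Qd = 0): P = 627/8 = 78.375. Consumer surplus = ½ × (78.375 - 12) × 531 = 17622.5625.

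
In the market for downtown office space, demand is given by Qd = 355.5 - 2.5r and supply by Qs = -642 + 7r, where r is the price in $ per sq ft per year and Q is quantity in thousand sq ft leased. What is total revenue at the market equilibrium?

Set Qd = Qs: 355.5 - 2.5r = -642 + 7r, so 997.5 = 9.5r and r* = 105.
From the demand curve, Q* = 355.5 - 2.5(105) = 93.
Total revenue = r* × Q* = 105 × 93 = 9765.

Total revenue = 9765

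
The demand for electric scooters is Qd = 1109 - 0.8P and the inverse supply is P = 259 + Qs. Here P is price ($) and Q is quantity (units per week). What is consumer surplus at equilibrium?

Solving each curve for Q: Qs = -259 + P.
Set Qd = Qs: 1109 - 0.8P = -259 + P, so 1368 = 1.8P and P* = 760.
Plugging P* into demand: Q* = 1109 - 0.8(760) = 501.
Demand choke price (Qd = 0): P = 1109/0.8 = 1386.25. Consumer surplus = ½ × (1386.25 - 760) × 501 = 156875.625.

Consumer surplus = 156875.625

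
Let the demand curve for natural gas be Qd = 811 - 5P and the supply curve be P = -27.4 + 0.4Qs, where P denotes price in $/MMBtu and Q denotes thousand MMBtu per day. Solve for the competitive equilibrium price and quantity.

P* = 99, Q* = 316

In direct form, Qs = 68.5 + 2.5P.
Equating demand and supply, 811 - 5P = 68.5 + 2.5P gives 7.5P = 742.5, so P* = 99.
Substitute back: Q* = 811 - 5(99) = 316.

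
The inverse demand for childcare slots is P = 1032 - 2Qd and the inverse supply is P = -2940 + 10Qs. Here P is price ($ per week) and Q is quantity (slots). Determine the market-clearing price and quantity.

Inverting to quantity form: Qd = 516 - 0.5P and Qs = 294 + 0.1P.
Set Qd = Qs: 516 - 0.5P = 294 + 0.1P, so 222 = 0.6P and P* = 370.
Substitute back: Q* = 516 - 0.5(370) = 331.

P* = 370, Q* = 331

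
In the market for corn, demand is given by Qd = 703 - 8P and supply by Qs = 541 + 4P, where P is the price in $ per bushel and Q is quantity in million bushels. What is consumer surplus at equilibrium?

Consumer surplus = 22126.5625

The market clears where 703 - 8P = 541 + 4P. Rearranging, 12P = 162, hence P* = 13.5.
Then Q* = 703 - 8(13.5) = 595.
Demand choke price (Qd = 0): P = 703/8 = 87.875. Consumer surplus = ½ × (87.875 - 13.5) × 595 = 22126.5625.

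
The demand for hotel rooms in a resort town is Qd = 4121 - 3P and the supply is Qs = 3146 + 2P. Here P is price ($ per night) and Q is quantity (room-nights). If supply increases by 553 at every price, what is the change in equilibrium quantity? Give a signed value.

Equating demand and supply, 4121 - 3P = 3146 + 2P gives 5P = 975, so P* = 195.
Substitute back: Q* = 4121 - 3(195) = 3536.
After the shift, supply is Qs = 3699 + 2P.
New equilibrium: 422 = 5P, so P = 84.4 and Q = 3867.8.
ΔQ = 3867.8 - 3536 = 331.8.

ΔQ = 331.8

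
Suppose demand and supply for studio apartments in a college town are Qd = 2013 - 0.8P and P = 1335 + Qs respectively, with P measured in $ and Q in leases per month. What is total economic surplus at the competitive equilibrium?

Rewriting in direct form: Qs = -1335 + P.
The market clears where 2013 - 0.8P = -1335 + P. Rearranging, 1.8P = 3348, hence P* = 1860.
Then Q* = 2013 - 0.8(1860) = 525.
Demand choke price = 2516.25; supply choke price = 1335. CS = ½(2516.25 - 1860)(525) = 172265.625; PS = ½(1860 - 1335)(525) = 137812.5. Total surplus = 310078.125.

Total surplus = 310078.125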